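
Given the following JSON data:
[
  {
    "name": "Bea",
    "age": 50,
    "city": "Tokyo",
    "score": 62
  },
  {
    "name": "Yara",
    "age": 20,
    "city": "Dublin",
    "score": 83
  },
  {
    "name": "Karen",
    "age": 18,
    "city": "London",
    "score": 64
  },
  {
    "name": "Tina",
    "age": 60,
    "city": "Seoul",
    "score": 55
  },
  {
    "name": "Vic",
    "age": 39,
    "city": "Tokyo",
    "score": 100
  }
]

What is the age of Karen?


Looking up record where name = Karen
Record index: 2
Field 'age' = 18

ANSWER: 18


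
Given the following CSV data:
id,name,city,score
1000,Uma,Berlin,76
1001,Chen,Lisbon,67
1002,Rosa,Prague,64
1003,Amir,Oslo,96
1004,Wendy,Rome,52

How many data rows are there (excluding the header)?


Counting rows (excluding header):
Header: id,name,city,score
Data rows: 5

ANSWER: 5


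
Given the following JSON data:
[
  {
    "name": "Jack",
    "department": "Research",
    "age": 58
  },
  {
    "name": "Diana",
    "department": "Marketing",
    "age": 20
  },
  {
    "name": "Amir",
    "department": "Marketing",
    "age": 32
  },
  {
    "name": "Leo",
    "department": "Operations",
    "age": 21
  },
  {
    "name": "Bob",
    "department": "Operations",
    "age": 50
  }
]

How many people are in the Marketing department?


Scanning records for department = Marketing
  Record 1: Diana
  Record 2: Amir
Count: 2

ANSWER: 2


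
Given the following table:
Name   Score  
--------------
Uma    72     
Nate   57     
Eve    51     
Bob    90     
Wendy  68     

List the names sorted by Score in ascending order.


Sorting by Score (ascending):
  Eve: 51
  Nate: 57
  Wendy: 68
  Uma: 72
  Bob: 90


ANSWER: Eve, Nate, Wendy, Uma, Bob


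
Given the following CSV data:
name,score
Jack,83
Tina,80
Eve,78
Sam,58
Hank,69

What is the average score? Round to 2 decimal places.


Scores: 83, 80, 78, 58, 69
Sum = 368
Count = 5
Average = 368 / 5 = 73.60

ANSWER: 73.60


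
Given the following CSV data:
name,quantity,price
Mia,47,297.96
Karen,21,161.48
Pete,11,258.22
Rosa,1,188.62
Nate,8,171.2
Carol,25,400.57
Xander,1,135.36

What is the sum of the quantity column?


Values in 'quantity' column:
  Row 1: 47
  Row 2: 21
  Row 3: 11
  Row 4: 1
  Row 5: 8
  Row 6: 25
  Row 7: 1
Sum = 47 + 21 + 11 + 1 + 8 + 25 + 1 = 114

ANSWER: 114


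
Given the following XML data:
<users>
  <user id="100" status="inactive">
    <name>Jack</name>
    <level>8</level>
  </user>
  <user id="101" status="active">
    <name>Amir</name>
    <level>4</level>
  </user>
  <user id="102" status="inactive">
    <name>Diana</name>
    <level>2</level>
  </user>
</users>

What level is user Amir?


Finding user: Amir
<level>4</level>

ANSWER: 4


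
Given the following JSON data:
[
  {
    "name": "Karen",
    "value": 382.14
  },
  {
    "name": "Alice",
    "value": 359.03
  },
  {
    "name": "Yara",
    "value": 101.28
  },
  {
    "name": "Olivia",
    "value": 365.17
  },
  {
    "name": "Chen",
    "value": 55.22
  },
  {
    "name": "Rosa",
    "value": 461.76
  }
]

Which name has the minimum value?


Comparing values:
  Karen: 382.14
  Alice: 359.03
  Yara: 101.28
  Olivia: 365.17
  Chen: 55.22
  Rosa: 461.76
Minimum: Chen (55.22)

ANSWER: Chen


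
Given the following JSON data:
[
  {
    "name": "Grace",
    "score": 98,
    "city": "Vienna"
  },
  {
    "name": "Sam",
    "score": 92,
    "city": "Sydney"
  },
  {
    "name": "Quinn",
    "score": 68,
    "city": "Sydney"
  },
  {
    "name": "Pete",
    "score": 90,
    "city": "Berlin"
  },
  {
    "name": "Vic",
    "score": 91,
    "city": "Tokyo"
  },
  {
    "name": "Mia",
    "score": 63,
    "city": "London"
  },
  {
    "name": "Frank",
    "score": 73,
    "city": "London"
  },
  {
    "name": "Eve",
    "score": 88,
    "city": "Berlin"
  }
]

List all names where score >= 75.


Filtering records where score >= 75:
  Grace (score=98) -> YES
  Sam (score=92) -> YES
  Quinn (score=68) -> no
  Pete (score=90) -> YES
  Vic (score=91) -> YES
  Mia (score=63) -> no
  Frank (score=73) -> no
  Eve (score=88) -> YES


ANSWER: Grace, Sam, Pete, Vic, Eve


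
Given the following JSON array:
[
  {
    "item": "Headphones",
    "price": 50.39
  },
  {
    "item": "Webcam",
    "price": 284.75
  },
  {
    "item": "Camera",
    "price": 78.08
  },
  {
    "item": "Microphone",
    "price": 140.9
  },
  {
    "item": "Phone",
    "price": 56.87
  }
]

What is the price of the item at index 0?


Array index 0 -> Headphones
price = 50.39

ANSWER: 50.39


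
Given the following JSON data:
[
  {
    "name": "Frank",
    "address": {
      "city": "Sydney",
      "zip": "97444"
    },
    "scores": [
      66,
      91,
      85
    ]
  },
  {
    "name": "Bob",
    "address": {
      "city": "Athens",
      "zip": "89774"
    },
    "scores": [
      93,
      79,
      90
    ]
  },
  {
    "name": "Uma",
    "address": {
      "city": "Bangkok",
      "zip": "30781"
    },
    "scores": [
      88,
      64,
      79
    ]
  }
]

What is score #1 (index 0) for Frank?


Path: records[0].scores[0]
Value: 66

ANSWER: 66


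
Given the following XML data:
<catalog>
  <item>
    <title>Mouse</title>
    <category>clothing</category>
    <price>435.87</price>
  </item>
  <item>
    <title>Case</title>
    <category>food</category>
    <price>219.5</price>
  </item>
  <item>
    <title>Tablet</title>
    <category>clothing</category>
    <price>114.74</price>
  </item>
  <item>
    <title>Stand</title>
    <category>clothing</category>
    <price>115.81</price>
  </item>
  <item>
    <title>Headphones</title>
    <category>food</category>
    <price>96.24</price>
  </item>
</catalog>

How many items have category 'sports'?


Scanning <item> elements for <category>sports</category>:
Count: 0

ANSWER: 0


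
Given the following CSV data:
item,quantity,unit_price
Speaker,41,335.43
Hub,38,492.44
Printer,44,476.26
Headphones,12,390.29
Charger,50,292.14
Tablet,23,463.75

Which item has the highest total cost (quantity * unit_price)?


Computing row totals:
  Speaker: 13752.63
  Hub: 18712.72
  Printer: 20955.44
  Headphones: 4683.48
  Charger: 14607.0
  Tablet: 10666.25
Maximum: Printer (20955.44)

ANSWER: Printer


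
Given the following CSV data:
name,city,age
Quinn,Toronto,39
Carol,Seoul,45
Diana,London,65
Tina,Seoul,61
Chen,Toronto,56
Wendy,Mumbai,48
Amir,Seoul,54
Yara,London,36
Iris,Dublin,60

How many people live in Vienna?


Scanning city column for 'Vienna':
Total matches: 0

ANSWER: 0


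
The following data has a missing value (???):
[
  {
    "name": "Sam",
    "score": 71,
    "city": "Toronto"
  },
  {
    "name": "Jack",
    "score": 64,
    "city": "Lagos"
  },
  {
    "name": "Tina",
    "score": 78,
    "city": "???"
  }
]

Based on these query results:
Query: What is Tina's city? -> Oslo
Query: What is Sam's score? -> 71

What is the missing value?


The missing value is Tina's city
From query: Tina's city = Oslo

ANSWER: Oslo


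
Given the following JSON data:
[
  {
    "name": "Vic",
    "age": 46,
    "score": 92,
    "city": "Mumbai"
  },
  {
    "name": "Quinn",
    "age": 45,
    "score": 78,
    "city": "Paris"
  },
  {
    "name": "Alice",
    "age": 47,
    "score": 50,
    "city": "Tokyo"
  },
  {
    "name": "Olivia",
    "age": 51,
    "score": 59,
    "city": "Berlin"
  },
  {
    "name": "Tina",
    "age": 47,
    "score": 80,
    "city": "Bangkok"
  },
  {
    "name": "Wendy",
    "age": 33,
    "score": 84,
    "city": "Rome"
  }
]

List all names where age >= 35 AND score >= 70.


Checking both conditions:
  Vic (age=46, score=92) -> YES
  Quinn (age=45, score=78) -> YES
  Alice (age=47, score=50) -> no
  Olivia (age=51, score=59) -> no
  Tina (age=47, score=80) -> YES
  Wendy (age=33, score=84) -> no


ANSWER: Vic, Quinn, Tina


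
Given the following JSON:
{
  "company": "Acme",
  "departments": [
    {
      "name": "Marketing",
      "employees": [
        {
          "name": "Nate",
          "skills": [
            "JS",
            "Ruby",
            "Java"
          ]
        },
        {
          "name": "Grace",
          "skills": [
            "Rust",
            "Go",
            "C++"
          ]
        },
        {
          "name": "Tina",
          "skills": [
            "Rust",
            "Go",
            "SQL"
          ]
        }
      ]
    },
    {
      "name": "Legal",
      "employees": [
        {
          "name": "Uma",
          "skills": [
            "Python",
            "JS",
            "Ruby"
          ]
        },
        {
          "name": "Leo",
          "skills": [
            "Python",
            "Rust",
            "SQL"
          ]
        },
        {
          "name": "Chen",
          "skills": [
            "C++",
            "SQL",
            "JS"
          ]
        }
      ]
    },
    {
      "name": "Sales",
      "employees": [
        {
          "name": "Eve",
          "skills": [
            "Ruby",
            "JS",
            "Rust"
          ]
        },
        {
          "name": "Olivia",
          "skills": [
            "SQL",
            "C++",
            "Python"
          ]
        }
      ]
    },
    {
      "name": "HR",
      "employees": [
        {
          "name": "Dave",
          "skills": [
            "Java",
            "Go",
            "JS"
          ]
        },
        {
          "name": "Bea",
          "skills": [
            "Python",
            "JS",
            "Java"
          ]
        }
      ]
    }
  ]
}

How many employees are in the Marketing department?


Path: departments[0].employees
Count: 3

ANSWER: 3


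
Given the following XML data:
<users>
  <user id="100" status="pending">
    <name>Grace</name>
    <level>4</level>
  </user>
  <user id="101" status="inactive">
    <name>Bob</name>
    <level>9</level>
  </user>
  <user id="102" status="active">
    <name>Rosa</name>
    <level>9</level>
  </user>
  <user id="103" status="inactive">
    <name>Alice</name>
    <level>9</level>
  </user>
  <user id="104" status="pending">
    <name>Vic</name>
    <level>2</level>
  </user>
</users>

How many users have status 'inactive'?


Counting users with status='inactive':
  Bob (id=101) -> MATCH
  Alice (id=103) -> MATCH
Count: 2

ANSWER: 2


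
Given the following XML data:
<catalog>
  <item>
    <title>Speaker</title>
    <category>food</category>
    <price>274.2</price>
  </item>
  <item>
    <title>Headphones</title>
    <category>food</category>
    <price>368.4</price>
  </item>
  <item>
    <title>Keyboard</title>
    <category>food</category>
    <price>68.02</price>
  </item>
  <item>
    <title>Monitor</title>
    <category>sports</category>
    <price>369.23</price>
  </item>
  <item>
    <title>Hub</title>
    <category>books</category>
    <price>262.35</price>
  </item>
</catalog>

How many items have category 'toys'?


Scanning <item> elements for <category>toys</category>:
Count: 0

ANSWER: 0


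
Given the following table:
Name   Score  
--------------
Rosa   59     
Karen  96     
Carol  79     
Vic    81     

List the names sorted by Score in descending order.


Sorting by Score (descending):
  Karen: 96
  Vic: 81
  Carol: 79
  Rosa: 59


ANSWER: Karen, Vic, Carol, Rosa


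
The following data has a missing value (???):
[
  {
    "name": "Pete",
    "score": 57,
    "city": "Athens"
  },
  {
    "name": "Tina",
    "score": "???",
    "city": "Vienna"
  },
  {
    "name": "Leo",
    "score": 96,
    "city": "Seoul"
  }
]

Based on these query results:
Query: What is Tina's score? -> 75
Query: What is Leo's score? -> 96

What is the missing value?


The missing value is Tina's score
From query: Tina's score = 75

ANSWER: 75


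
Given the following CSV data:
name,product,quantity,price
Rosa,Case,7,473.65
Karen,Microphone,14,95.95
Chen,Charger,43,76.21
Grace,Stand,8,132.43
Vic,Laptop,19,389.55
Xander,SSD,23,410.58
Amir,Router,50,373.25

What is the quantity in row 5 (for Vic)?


Row 5: Vic
Column 'quantity' = 19

ANSWER: 19


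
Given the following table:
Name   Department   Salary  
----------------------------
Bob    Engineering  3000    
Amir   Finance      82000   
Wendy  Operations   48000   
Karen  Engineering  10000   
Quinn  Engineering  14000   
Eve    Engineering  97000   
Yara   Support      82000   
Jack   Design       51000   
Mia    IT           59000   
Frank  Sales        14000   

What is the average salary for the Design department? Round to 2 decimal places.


Design department members:
  Jack: 51000
Sum = 51000
Count = 1
Average = 51000 / 1 = 51000.00

ANSWER: 51000.00


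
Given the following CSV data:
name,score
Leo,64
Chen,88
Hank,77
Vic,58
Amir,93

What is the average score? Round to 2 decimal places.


Scores: 64, 88, 77, 58, 93
Sum = 380
Count = 5
Average = 380 / 5 = 76.00

ANSWER: 76.00


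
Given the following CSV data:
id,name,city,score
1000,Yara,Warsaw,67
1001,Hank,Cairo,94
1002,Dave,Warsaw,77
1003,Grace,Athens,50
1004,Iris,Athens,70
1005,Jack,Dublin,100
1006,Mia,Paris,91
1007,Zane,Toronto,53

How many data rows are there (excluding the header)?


Counting rows (excluding header):
Header: id,name,city,score
Data rows: 8

ANSWER: 8


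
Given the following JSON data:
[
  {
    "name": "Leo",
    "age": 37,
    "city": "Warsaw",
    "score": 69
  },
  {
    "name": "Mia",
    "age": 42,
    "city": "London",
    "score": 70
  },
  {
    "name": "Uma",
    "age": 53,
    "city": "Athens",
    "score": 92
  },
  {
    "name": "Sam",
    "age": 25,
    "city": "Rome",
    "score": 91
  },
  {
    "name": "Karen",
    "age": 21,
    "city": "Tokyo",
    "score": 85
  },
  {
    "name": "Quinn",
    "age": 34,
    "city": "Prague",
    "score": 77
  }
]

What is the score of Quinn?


Looking up record where name = Quinn
Record index: 5
Field 'score' = 77

ANSWER: 77


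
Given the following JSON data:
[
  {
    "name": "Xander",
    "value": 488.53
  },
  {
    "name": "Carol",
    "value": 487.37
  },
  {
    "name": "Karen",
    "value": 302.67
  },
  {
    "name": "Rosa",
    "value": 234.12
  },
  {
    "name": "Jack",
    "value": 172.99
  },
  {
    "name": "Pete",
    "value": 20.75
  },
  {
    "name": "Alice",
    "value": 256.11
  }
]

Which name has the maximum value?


Comparing values:
  Xander: 488.53
  Carol: 487.37
  Karen: 302.67
  Rosa: 234.12
  Jack: 172.99
  Pete: 20.75
  Alice: 256.11
Maximum: Xander (488.53)

ANSWER: Xander


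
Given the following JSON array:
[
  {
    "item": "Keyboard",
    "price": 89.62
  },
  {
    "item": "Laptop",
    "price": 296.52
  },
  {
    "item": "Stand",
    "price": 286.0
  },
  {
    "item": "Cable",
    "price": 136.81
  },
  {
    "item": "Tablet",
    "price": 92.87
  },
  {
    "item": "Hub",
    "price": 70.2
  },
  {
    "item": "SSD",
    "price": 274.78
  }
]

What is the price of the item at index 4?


Array index 4 -> Tablet
price = 92.87

ANSWER: 92.87


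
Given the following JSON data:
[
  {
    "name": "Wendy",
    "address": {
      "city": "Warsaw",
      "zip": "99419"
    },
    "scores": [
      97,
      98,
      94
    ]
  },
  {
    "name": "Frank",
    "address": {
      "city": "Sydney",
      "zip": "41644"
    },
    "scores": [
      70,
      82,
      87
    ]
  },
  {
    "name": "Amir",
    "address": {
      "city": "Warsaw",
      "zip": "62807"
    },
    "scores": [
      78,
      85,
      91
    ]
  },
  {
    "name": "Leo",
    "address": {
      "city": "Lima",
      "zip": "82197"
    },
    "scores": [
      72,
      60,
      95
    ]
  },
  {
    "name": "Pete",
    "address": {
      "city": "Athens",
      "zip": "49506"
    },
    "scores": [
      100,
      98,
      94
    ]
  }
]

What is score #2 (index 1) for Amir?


Path: records[2].scores[1]
Value: 85

ANSWER: 85


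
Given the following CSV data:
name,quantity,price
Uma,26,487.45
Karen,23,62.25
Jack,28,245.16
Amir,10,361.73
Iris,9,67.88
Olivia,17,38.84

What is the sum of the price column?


Values in 'price' column:
  Row 1: 487.45
  Row 2: 62.25
  Row 3: 245.16
  Row 4: 361.73
  Row 5: 67.88
  Row 6: 38.84
Sum = 487.45 + 62.25 + 245.16 + 361.73 + 67.88 + 38.84 = 1263.31

ANSWER: 1263.31


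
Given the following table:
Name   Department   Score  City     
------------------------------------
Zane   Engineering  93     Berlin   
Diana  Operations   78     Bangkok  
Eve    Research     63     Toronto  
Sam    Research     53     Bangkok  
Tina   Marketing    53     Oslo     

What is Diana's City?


Row 2: Diana
City = Bangkok

ANSWER: Bangkok


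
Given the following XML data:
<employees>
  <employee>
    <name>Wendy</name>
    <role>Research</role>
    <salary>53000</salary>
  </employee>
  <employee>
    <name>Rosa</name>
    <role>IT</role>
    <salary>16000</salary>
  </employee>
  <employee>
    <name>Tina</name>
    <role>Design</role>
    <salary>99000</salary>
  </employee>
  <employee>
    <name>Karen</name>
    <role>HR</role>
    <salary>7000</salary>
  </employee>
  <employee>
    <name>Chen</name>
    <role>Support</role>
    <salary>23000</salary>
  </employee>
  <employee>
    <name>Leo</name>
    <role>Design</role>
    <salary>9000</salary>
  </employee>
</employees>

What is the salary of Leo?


Searching for <employee> with <name>Leo</name>
Found at position 6
<salary>9000</salary>

ANSWER: 9000


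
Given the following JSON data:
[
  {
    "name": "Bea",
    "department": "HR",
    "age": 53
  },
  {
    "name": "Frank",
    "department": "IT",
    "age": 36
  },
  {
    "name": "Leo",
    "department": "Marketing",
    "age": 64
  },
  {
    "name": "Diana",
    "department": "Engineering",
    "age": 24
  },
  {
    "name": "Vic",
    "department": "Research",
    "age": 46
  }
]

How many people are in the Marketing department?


Scanning records for department = Marketing
  Record 2: Leo
Count: 1

ANSWER: 1


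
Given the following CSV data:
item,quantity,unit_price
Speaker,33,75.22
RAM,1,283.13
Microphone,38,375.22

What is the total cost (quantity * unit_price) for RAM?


Row: RAM
quantity = 1
unit_price = 283.13
total = 1 * 283.13 = 283.13

ANSWER: 283.13


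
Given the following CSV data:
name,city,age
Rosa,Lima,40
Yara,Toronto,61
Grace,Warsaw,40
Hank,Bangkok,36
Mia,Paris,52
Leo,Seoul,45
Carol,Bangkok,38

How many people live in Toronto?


Scanning city column for 'Toronto':
  Row 2: Yara -> MATCH
Total matches: 1

ANSWER: 1


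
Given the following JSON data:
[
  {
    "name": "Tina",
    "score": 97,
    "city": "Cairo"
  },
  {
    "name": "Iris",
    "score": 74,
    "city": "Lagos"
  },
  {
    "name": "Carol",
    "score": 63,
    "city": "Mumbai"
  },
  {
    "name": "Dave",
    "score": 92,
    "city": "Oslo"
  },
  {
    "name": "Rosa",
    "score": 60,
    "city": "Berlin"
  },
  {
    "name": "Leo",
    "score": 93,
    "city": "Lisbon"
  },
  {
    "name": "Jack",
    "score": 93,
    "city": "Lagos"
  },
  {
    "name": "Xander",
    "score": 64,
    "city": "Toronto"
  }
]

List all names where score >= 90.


Filtering records where score >= 90:
  Tina (score=97) -> YES
  Iris (score=74) -> no
  Carol (score=63) -> no
  Dave (score=92) -> YES
  Rosa (score=60) -> no
  Leo (score=93) -> YES
  Jack (score=93) -> YES
  Xander (score=64) -> no


ANSWER: Tina, Dave, Leo, Jack


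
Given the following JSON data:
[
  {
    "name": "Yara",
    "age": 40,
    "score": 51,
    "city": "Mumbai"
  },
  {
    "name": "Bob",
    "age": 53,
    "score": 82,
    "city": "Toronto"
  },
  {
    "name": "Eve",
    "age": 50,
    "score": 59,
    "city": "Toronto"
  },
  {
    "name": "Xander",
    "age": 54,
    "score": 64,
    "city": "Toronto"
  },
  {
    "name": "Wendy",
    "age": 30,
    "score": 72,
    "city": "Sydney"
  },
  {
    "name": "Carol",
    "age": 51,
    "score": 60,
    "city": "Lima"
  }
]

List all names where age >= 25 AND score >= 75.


Checking both conditions:
  Yara (age=40, score=51) -> no
  Bob (age=53, score=82) -> YES
  Eve (age=50, score=59) -> no
  Xander (age=54, score=64) -> no
  Wendy (age=30, score=72) -> no
  Carol (age=51, score=60) -> no


ANSWER: Bob


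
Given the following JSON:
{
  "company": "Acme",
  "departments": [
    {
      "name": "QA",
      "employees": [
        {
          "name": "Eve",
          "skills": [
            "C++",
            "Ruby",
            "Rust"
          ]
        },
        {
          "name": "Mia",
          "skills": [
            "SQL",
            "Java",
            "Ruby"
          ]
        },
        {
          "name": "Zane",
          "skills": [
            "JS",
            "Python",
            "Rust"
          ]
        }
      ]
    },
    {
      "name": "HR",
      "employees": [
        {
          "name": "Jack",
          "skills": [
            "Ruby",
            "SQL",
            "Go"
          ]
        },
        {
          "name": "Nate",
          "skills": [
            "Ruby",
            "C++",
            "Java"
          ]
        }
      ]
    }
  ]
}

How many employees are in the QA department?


Path: departments[0].employees
Count: 3

ANSWER: 3


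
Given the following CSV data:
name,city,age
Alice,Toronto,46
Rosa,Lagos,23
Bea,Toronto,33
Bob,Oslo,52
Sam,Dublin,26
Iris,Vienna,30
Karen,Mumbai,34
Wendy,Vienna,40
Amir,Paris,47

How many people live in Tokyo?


Scanning city column for 'Tokyo':
Total matches: 0

ANSWER: 0


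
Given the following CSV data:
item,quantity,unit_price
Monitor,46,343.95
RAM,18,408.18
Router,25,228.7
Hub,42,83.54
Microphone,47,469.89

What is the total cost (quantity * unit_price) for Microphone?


Row: Microphone
quantity = 47
unit_price = 469.89
total = 47 * 469.89 = 22084.83

ANSWER: 22084.83


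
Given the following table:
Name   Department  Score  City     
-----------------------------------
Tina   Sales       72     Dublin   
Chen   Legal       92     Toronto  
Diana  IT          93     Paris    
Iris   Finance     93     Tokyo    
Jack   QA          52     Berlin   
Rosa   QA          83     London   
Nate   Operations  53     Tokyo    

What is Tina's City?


Row 1: Tina
City = Dublin

ANSWER: Dublin


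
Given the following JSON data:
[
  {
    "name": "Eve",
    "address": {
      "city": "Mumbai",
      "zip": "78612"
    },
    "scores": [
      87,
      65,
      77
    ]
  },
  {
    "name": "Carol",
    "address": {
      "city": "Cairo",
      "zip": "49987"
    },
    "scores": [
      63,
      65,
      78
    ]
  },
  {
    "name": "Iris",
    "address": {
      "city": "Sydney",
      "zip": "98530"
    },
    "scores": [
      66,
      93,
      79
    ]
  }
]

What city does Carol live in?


Path: records[1].address.city
Value: Cairo

ANSWER: Cairo


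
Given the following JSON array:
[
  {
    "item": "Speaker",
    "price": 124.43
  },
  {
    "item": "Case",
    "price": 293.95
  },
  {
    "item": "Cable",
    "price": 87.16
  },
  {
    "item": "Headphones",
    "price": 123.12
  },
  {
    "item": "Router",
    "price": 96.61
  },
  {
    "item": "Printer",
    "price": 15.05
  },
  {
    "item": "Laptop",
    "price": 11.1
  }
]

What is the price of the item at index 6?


Array index 6 -> Laptop
price = 11.1

ANSWER: 11.1


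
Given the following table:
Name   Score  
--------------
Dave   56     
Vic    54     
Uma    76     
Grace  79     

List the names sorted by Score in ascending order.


Sorting by Score (ascending):
  Vic: 54
  Dave: 56
  Uma: 76
  Grace: 79


ANSWER: Vic, Dave, Uma, Grace


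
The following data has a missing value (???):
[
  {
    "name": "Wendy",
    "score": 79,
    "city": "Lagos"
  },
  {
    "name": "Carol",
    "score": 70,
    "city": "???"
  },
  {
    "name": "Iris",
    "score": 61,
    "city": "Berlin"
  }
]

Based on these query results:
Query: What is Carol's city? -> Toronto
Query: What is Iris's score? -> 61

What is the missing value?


The missing value is Carol's city
From query: Carol's city = Toronto

ANSWER: Toronto


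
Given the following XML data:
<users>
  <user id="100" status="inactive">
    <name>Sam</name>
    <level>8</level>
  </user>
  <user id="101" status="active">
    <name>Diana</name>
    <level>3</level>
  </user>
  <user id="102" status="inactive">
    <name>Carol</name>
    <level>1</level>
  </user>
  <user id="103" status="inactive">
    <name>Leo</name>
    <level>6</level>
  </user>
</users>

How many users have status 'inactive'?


Counting users with status='inactive':
  Sam (id=100) -> MATCH
  Carol (id=102) -> MATCH
  Leo (id=103) -> MATCH
Count: 3

ANSWER: 3


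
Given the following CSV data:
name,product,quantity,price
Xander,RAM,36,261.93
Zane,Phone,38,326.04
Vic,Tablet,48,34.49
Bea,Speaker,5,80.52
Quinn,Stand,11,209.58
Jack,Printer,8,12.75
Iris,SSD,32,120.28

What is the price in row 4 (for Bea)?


Row 4: Bea
Column 'price' = 80.52

ANSWER: 80.52


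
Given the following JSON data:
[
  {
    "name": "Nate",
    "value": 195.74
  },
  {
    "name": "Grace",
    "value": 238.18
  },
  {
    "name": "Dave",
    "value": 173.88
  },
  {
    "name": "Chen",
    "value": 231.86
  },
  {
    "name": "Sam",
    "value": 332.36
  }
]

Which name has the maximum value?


Comparing values:
  Nate: 195.74
  Grace: 238.18
  Dave: 173.88
  Chen: 231.86
  Sam: 332.36
Maximum: Sam (332.36)

ANSWER: Sam


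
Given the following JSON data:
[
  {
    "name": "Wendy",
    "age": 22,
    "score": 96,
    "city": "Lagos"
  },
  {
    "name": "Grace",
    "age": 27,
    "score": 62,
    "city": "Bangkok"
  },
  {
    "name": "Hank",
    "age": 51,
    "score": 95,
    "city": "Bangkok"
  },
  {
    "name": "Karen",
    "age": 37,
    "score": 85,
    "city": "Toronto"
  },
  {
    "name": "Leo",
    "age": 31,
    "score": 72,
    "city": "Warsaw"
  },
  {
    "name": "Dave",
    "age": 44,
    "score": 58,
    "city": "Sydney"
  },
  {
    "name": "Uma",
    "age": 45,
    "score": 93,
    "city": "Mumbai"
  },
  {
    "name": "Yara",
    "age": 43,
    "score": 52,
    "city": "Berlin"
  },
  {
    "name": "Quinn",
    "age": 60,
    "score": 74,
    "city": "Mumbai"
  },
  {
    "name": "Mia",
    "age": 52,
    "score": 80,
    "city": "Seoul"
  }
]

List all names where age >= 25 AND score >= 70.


Checking both conditions:
  Wendy (age=22, score=96) -> no
  Grace (age=27, score=62) -> no
  Hank (age=51, score=95) -> YES
  Karen (age=37, score=85) -> YES
  Leo (age=31, score=72) -> YES
  Dave (age=44, score=58) -> no
  Uma (age=45, score=93) -> YES
  Yara (age=43, score=52) -> no
  Quinn (age=60, score=74) -> YES
  Mia (age=52, score=80) -> YES


ANSWER: Hank, Karen, Leo, Uma, Quinn, Mia


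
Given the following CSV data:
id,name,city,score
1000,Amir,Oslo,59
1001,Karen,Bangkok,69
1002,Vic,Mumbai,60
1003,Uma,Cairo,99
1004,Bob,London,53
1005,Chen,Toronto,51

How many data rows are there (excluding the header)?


Counting rows (excluding header):
Header: id,name,city,score
Data rows: 6

ANSWER: 6


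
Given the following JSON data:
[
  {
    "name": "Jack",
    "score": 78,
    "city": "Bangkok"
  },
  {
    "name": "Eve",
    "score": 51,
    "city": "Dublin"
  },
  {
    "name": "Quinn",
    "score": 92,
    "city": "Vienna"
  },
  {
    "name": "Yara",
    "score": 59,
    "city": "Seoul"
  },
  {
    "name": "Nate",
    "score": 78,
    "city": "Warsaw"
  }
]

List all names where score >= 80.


Filtering records where score >= 80:
  Jack (score=78) -> no
  Eve (score=51) -> no
  Quinn (score=92) -> YES
  Yara (score=59) -> no
  Nate (score=78) -> no


ANSWER: Quinn


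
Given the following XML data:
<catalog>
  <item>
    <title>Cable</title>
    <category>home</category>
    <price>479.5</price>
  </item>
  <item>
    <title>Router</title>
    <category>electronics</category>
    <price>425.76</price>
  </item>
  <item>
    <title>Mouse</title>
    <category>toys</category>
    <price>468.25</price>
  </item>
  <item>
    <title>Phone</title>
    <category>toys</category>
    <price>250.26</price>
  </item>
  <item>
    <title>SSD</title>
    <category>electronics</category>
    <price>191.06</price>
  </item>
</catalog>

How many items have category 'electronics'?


Scanning <item> elements for <category>electronics</category>:
  Item 2: Router -> MATCH
  Item 5: SSD -> MATCH
Count: 2

ANSWER: 2


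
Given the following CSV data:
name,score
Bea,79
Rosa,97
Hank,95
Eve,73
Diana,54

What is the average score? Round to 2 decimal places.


Scores: 79, 97, 95, 73, 54
Sum = 398
Count = 5
Average = 398 / 5 = 79.60

ANSWER: 79.60


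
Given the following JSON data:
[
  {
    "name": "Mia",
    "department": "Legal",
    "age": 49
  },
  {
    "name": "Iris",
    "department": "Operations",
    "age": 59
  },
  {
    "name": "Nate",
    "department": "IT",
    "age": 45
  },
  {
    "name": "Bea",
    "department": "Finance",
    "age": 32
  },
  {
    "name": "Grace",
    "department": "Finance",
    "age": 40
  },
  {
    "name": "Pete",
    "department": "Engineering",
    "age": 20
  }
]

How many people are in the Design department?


Scanning records for department = Design
  No matches found
Count: 0

ANSWER: 0


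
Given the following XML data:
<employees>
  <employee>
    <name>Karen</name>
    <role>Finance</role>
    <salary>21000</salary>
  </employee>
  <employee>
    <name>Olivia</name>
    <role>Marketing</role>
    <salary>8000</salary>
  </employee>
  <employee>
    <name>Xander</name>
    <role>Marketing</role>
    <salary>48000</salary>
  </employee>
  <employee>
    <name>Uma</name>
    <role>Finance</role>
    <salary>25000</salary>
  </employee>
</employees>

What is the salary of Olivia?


Searching for <employee> with <name>Olivia</name>
Found at position 2
<salary>8000</salary>

ANSWER: 8000


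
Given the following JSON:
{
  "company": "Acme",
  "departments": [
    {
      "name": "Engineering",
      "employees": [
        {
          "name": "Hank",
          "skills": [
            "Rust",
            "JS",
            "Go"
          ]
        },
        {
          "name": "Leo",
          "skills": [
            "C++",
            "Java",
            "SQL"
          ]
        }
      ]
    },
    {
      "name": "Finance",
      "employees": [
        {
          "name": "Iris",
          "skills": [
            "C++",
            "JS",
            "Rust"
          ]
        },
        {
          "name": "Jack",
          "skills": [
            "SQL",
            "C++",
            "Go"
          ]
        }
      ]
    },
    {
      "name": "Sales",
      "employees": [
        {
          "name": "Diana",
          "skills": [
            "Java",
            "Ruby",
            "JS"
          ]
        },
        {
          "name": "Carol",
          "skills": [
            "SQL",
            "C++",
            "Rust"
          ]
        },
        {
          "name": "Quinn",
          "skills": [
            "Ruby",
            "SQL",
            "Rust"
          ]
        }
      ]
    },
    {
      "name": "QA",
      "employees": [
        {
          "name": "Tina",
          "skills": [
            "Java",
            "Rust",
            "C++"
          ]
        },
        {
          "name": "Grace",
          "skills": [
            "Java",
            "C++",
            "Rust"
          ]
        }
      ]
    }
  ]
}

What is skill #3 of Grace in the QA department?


Path: departments[3].employees[1].skills[2]
Value: Rust

ANSWER: Rust


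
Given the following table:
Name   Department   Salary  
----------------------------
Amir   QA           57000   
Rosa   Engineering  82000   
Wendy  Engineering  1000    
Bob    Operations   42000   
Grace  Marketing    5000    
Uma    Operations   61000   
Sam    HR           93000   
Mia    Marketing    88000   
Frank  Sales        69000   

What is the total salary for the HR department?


HR department members:
  Sam: 93000
Total = 93000 = 93000

ANSWER: 93000


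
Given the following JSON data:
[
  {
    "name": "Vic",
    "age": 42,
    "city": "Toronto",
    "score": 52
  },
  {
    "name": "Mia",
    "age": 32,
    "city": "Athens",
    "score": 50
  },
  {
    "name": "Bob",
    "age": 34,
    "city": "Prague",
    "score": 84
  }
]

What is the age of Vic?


Looking up record where name = Vic
Record index: 0
Field 'age' = 42

ANSWER: 42


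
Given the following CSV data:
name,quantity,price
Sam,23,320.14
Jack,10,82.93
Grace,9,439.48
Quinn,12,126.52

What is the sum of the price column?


Values in 'price' column:
  Row 1: 320.14
  Row 2: 82.93
  Row 3: 439.48
  Row 4: 126.52
Sum = 320.14 + 82.93 + 439.48 + 126.52 = 969.07

ANSWER: 969.07


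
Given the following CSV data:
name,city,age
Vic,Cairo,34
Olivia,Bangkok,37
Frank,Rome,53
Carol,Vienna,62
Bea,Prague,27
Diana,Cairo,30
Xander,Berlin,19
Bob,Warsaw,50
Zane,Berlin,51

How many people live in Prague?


Scanning city column for 'Prague':
  Row 5: Bea -> MATCH
Total matches: 1

ANSWER: 1


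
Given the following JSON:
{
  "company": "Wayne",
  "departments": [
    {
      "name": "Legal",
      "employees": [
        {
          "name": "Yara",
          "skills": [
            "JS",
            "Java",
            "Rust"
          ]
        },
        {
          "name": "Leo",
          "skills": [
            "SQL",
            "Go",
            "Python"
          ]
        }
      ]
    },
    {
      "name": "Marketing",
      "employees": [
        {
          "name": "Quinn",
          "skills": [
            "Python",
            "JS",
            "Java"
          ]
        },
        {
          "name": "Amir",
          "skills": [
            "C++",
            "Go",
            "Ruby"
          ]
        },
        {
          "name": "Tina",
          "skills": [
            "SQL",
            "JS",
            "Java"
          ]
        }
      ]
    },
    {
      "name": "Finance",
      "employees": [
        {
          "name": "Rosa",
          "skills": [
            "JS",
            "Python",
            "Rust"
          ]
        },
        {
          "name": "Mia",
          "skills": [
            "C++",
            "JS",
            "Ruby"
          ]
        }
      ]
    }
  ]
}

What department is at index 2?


Path: departments[2].name
Value: Finance

ANSWER: Finance


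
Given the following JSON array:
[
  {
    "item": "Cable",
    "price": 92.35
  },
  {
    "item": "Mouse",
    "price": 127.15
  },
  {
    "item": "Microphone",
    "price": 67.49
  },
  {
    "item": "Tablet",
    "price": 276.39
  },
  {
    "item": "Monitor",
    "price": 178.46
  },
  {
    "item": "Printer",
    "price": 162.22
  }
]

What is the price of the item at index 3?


Array index 3 -> Tablet
price = 276.39

ANSWER: 276.39


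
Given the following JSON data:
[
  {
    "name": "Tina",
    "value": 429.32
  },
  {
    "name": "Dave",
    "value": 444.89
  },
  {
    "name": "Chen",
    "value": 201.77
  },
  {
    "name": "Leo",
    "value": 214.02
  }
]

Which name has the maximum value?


Comparing values:
  Tina: 429.32
  Dave: 444.89
  Chen: 201.77
  Leo: 214.02
Maximum: Dave (444.89)

ANSWER: Dave


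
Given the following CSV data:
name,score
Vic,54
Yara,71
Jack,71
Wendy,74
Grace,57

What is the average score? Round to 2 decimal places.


Scores: 54, 71, 71, 74, 57
Sum = 327
Count = 5
Average = 327 / 5 = 65.40

ANSWER: 65.40


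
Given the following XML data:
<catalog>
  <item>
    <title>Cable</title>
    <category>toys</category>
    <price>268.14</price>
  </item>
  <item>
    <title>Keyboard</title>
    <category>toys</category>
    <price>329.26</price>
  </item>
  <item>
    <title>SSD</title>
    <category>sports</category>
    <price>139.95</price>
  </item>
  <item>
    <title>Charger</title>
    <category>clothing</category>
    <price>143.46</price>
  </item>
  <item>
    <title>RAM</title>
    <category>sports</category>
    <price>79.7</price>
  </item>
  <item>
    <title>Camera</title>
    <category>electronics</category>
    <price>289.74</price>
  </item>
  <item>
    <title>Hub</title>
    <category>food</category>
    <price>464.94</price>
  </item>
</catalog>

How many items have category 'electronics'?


Scanning <item> elements for <category>electronics</category>:
  Item 6: Camera -> MATCH
Count: 1

ANSWER: 1


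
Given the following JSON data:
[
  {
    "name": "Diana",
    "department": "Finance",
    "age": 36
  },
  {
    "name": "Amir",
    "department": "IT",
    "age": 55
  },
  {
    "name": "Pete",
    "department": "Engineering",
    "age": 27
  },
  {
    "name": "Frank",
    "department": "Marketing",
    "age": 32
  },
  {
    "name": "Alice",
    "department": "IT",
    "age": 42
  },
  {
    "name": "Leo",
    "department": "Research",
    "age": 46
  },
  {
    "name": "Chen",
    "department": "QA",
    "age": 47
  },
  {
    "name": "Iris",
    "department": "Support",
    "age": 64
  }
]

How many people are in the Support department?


Scanning records for department = Support
  Record 7: Iris
Count: 1

ANSWER: 1


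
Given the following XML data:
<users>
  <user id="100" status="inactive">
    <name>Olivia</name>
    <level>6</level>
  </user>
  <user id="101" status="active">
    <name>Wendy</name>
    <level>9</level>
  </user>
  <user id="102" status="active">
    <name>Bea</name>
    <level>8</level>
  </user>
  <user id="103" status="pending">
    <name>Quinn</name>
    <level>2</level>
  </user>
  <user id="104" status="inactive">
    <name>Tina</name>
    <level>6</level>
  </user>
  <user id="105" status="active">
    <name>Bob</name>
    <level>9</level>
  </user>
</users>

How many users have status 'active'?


Counting users with status='active':
  Wendy (id=101) -> MATCH
  Bea (id=102) -> MATCH
  Bob (id=105) -> MATCH
Count: 3

ANSWER: 3


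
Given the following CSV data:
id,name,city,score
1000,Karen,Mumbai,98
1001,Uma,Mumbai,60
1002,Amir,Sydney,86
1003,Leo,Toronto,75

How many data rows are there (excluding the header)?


Counting rows (excluding header):
Header: id,name,city,score
Data rows: 4

ANSWER: 4


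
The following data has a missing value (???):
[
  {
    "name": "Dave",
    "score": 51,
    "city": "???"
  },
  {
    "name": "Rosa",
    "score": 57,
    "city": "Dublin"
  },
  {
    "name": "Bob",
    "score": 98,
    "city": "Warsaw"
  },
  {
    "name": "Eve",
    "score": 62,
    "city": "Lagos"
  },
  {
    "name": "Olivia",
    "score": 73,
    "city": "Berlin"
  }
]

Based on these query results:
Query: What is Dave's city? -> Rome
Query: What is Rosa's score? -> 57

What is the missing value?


The missing value is Dave's city
From query: Dave's city = Rome

ANSWER: Rome


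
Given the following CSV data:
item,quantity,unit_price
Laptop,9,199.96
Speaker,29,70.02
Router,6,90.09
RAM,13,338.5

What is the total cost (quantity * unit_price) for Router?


Row: Router
quantity = 6
unit_price = 90.09
total = 6 * 90.09 = 540.54

ANSWER: 540.54


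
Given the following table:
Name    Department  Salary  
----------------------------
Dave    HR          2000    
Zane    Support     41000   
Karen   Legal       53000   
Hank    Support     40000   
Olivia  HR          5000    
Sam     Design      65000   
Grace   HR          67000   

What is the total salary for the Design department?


Design department members:
  Sam: 65000
Total = 65000 = 65000

ANSWER: 65000


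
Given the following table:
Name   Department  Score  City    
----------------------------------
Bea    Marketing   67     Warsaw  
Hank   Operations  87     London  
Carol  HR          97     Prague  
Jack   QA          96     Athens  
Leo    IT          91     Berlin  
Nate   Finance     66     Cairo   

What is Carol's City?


Row 3: Carol
City = Prague

ANSWER: Prague


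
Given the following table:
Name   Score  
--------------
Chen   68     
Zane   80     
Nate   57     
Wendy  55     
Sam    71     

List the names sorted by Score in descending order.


Sorting by Score (descending):
  Zane: 80
  Sam: 71
  Chen: 68
  Nate: 57
  Wendy: 55


ANSWER: Zane, Sam, Chen, Nate, Wendy


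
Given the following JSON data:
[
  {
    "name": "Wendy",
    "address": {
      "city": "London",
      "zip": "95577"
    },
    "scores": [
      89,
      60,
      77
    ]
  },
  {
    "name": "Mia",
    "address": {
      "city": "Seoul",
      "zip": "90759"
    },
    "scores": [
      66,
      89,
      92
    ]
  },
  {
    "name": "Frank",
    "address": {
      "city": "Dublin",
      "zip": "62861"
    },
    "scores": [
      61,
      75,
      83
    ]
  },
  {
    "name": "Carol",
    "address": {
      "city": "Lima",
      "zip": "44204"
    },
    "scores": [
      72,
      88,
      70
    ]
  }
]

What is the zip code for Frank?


Path: records[2].address.zip
Value: 62861

ANSWER: 62861
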